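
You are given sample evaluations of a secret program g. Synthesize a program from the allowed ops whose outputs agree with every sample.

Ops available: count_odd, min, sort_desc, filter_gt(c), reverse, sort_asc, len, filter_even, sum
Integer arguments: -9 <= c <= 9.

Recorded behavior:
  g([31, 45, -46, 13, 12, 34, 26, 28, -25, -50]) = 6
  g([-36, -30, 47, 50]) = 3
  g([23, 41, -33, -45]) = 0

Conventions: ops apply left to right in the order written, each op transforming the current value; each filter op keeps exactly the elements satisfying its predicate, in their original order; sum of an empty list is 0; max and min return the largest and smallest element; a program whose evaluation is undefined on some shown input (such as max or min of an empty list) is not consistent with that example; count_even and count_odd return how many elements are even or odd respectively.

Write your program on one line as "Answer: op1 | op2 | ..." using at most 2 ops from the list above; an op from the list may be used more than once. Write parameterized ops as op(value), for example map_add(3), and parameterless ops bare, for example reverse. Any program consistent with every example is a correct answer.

filter_even | len

Check, running the answer program on each example:
  [31, 45, -46, 13, 12, 34, 26, 28, -25, -50] -> [-46, 12, 34, 26, 28, -50] -> 6
  [-36, -30, 47, 50] -> [-36, -30, 50] -> 3
  [23, 41, -33, -45] -> [] -> 0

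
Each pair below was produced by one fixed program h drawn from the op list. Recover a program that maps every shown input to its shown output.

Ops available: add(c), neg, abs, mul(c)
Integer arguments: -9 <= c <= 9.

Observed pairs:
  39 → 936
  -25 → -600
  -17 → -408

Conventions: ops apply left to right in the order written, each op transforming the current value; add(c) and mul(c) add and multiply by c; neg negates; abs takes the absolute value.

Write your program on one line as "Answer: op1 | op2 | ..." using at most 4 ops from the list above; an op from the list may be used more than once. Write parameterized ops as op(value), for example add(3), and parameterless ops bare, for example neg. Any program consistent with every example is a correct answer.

neg | mul(-3) | mul(-1) | mul(-8)

Check, running the answer program on each example:
  39 -> -39 -> 117 -> -117 -> 936
  -25 -> 25 -> -75 -> 75 -> -600
  -17 -> 17 -> -51 -> 51 -> -408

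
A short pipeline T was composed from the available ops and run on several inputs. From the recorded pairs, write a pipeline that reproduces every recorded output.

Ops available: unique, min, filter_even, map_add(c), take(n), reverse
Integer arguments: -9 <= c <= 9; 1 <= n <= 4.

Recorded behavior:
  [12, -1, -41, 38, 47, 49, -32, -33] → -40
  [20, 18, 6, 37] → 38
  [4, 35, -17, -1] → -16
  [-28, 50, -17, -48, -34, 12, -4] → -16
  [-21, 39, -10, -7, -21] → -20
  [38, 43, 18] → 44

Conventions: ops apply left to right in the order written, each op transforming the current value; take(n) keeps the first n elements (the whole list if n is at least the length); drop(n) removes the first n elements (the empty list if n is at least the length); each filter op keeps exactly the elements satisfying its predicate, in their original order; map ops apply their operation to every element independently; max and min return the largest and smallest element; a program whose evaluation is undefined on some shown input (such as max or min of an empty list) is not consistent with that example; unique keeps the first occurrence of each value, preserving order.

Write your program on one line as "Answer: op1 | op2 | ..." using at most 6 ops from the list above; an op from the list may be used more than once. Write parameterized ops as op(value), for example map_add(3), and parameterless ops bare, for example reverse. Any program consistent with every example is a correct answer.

map_add(-5) | map_add(3) | map_add(3) | filter_even | min

Check, running the answer program on each example:
  [12, -1, -41, 38, 47, 49, -32, -33] -> [7, -6, -46, 33, 42, 44, -37, -38] -> [10, -3, -43, 36, 45, 47, -34, -35] -> [13, 0, -40, 39, 48, 50, -31, -32] -> [0, -40, 48, 50, -32] -> -40
  [20, 18, 6, 37] -> [15, 13, 1, 32] -> [18, 16, 4, 35] -> [21, 19, 7, 38] -> [38] -> 38
  [4, 35, -17, -1] -> [-1, 30, -22, -6] -> [2, 33, -19, -3] -> [5, 36, -16, 0] -> [36, -16, 0] -> -16
  [-28, 50, -17, -48, -34, 12, -4] -> [-33, 45, -22, -53, -39, 7, -9] -> [-30, 48, -19, -50, -36, 10, -6] -> [-27, 51, -16, -47, -33, 13, -3] -> [-16] -> -16
  [-21, 39, -10, -7, -21] -> [-26, 34, -15, -12, -26] -> [-23, 37, -12, -9, -23] -> [-20, 40, -9, -6, -20] -> [-20, 40, -6, -20] -> -20
  [38, 43, 18] -> [33, 38, 13] -> [36, 41, 16] -> [39, 44, 19] -> [44] -> 44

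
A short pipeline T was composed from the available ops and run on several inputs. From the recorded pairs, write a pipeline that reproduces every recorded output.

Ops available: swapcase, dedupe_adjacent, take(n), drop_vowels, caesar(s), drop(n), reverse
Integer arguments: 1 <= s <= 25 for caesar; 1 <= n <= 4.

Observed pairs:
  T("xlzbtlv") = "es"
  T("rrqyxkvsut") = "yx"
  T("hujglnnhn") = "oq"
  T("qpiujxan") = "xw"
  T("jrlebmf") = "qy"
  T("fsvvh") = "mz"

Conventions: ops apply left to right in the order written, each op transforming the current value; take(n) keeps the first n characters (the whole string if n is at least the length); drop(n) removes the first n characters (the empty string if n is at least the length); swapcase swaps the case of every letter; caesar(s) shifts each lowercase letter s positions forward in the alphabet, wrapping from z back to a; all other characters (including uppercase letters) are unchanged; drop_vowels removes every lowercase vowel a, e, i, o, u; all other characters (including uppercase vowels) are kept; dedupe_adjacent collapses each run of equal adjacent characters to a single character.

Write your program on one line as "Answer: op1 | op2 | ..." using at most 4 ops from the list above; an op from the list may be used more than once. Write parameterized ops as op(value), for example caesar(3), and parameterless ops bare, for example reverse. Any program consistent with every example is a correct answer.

drop_vowels | dedupe_adjacent | caesar(7) | take(2)

Check, running the answer program on each example:
  "xlzbtlv" -> "xlzbtlv" -> "xlzbtlv" -> "esgiasc" -> "es"
  "rrqyxkvsut" -> "rrqyxkvst" -> "rqyxkvst" -> "yxfercza" -> "yx"
  "hujglnnhn" -> "hjglnnhn" -> "hjglnhn" -> "oqnsuou" -> "oq"
  "qpiujxan" -> "qpjxn" -> "qpjxn" -> "xwqeu" -> "xw"
  "jrlebmf" -> "jrlbmf" -> "jrlbmf" -> "qysitm" -> "qy"
  "fsvvh" -> "fsvvh" -> "fsvh" -> "mzco" -> "mz"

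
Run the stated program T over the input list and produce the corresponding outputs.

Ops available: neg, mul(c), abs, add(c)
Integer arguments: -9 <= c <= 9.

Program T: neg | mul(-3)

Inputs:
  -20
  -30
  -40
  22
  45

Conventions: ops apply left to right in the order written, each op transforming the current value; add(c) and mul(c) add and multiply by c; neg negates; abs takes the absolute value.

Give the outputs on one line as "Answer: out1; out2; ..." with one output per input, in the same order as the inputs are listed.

-60; -90; -120; 66; 135

Execution, op by op:
  -20 -> 20 -> -60
  -30 -> 30 -> -90
  -40 -> 40 -> -120
  22 -> -22 -> 66
  45 -> -45 -> 135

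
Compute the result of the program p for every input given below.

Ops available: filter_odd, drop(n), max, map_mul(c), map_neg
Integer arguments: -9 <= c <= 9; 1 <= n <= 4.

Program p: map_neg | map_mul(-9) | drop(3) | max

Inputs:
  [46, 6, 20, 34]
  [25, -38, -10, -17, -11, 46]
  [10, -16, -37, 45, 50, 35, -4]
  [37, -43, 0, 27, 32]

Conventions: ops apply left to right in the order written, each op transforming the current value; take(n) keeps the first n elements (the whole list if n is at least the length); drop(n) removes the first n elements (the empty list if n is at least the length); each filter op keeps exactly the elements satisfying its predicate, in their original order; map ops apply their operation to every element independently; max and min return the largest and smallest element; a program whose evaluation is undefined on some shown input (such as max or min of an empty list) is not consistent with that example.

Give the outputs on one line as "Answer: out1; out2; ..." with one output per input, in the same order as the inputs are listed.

306; 414; 450; 288

Execution, op by op:
  [46, 6, 20, 34] -> [-46, -6, -20, -34] -> [414, 54, 180, 306] -> [306] -> 306
  [25, -38, -10, -17, -11, 46] -> [-25, 38, 10, 17, 11, -46] -> [225, -342, -90, -153, -99, 414] -> [-153, -99, 414] -> 414
  [10, -16, -37, 45, 50, 35, -4] -> [-10, 16, 37, -45, -50, -35, 4] -> [90, -144, -333, 405, 450, 315, -36] -> [405, 450, 315, -36] -> 450
  [37, -43, 0, 27, 32] -> [-37, 43, 0, -27, -32] -> [333, -387, 0, 243, 288] -> [243, 288] -> 288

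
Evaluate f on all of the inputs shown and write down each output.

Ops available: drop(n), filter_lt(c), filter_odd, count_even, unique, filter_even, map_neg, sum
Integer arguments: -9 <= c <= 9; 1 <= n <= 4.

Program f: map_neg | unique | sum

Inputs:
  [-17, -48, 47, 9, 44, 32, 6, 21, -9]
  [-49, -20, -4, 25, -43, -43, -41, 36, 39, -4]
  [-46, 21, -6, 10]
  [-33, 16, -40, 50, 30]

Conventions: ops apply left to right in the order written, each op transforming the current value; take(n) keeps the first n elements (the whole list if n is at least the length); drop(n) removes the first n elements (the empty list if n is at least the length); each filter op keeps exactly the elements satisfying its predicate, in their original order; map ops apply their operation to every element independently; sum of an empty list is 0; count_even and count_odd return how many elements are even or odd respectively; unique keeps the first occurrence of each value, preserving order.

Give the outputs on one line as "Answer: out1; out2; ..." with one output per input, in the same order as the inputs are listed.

Execution, op by op:
  [-17, -48, 47, 9, 44, 32, 6, 21, -9] -> [17, 48, -47, -9, -44, -32, -6, -21, 9] -> [17, 48, -47, -9, -44, -32, -6, -21, 9] -> -85
  [-49, -20, -4, 25, -43, -43, -41, 36, 39, -4] -> [49, 20, 4, -25, 43, 43, 41, -36, -39, 4] -> [49, 20, 4, -25, 43, 41, -36, -39] -> 57
  [-46, 21, -6, 10] -> [46, -21, 6, -10] -> [46, -21, 6, -10] -> 21
  [-33, 16, -40, 50, 30] -> [33, -16, 40, -50, -30] -> [33, -16, 40, -50, -30] -> -23

-85; 57; 21; -23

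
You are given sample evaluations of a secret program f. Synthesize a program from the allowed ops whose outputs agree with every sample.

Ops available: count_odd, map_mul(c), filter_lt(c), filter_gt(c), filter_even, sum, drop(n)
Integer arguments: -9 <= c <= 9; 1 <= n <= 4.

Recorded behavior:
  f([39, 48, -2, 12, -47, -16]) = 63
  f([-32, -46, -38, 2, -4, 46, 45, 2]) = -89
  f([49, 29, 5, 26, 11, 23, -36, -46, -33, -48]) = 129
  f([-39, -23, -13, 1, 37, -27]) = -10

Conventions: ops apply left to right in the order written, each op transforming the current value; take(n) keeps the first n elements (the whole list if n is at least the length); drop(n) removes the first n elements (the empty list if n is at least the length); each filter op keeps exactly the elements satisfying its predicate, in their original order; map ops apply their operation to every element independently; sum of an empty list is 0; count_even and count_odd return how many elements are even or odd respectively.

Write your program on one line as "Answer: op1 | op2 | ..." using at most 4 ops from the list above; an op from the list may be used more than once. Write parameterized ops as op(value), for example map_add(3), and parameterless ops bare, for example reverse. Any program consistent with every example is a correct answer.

drop(2) | drop(2) | map_mul(-1) | sum

Check, running the answer program on each example:
  [39, 48, -2, 12, -47, -16] -> [-2, 12, -47, -16] -> [-47, -16] -> [47, 16] -> 63
  [-32, -46, -38, 2, -4, 46, 45, 2] -> [-38, 2, -4, 46, 45, 2] -> [-4, 46, 45, 2] -> [4, -46, -45, -2] -> -89
  [49, 29, 5, 26, 11, 23, -36, -46, -33, -48] -> [5, 26, 11, 23, -36, -46, -33, -48] -> [11, 23, -36, -46, -33, -48] -> [-11, -23, 36, 46, 33, 48] -> 129
  [-39, -23, -13, 1, 37, -27] -> [-13, 1, 37, -27] -> [37, -27] -> [-37, 27] -> -10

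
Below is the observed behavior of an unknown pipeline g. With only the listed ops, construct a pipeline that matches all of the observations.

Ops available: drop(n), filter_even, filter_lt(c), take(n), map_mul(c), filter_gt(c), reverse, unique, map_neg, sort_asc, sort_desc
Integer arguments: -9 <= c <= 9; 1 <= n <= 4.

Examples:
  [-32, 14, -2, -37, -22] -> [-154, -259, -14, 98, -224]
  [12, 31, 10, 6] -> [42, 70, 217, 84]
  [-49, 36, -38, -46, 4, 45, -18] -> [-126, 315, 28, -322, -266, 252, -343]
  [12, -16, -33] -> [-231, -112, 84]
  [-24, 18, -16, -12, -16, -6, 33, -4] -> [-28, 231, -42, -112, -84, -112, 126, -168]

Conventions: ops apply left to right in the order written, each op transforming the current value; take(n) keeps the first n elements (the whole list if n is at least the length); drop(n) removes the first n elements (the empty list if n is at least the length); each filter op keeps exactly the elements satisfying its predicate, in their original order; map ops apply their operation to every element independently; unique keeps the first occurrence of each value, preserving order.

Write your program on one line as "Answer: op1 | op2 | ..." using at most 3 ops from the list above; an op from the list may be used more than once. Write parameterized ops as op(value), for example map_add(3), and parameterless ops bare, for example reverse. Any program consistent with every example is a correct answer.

reverse | map_mul(7)

Check, running the answer program on each example:
  [-32, 14, -2, -37, -22] -> [-22, -37, -2, 14, -32] -> [-154, -259, -14, 98, -224]
  [12, 31, 10, 6] -> [6, 10, 31, 12] -> [42, 70, 217, 84]
  [-49, 36, -38, -46, 4, 45, -18] -> [-18, 45, 4, -46, -38, 36, -49] -> [-126, 315, 28, -322, -266, 252, -343]
  [12, -16, -33] -> [-33, -16, 12] -> [-231, -112, 84]
  [-24, 18, -16, -12, -16, -6, 33, -4] -> [-4, 33, -6, -16, -12, -16, 18, -24] -> [-28, 231, -42, -112, -84, -112, 126, -168]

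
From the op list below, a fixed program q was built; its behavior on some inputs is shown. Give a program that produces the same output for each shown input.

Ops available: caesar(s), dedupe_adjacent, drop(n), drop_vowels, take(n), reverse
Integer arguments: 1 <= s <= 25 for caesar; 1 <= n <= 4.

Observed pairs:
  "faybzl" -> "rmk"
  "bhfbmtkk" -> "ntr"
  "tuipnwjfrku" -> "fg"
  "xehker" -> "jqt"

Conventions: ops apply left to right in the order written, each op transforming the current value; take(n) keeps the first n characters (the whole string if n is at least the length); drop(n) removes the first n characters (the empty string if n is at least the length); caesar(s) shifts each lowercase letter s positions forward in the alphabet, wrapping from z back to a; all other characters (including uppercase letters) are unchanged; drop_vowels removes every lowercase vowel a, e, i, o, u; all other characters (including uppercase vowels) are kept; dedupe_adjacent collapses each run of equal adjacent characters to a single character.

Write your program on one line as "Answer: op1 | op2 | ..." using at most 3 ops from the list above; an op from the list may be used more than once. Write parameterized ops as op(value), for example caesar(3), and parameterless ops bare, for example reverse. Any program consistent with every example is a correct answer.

take(3) | caesar(12) | drop_vowels

Check, running the answer program on each example:
  "faybzl" -> "fay" -> "rmk" -> "rmk"
  "bhfbmtkk" -> "bhf" -> "ntr" -> "ntr"
  "tuipnwjfrku" -> "tui" -> "fgu" -> "fg"
  "xehker" -> "xeh" -> "jqt" -> "jqt"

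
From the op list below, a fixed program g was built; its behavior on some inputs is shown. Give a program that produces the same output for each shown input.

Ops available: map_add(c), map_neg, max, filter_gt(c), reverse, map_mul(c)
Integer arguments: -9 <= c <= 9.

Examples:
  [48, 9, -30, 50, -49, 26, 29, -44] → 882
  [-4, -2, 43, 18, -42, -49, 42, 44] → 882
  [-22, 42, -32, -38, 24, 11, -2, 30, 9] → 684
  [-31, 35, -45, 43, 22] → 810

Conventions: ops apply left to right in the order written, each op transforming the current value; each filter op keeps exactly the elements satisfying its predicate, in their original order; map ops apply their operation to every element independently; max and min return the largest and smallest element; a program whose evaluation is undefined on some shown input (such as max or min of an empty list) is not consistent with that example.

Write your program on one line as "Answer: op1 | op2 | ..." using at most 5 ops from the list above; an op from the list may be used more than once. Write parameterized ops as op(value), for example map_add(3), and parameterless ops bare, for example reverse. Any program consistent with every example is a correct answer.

map_mul(-9) | map_mul(-2) | map_neg | max

Check, running the answer program on each example:
  [48, 9, -30, 50, -49, 26, 29, -44] -> [-432, -81, 270, -450, 441, -234, -261, 396] -> [864, 162, -540, 900, -882, 468, 522, -792] -> [-864, -162, 540, -900, 882, -468, -522, 792] -> 882
  [-4, -2, 43, 18, -42, -49, 42, 44] -> [36, 18, -387, -162, 378, 441, -378, -396] -> [-72, -36, 774, 324, -756, -882, 756, 792] -> [72, 36, -774, -324, 756, 882, -756, -792] -> 882
  [-22, 42, -32, -38, 24, 11, -2, 30, 9] -> [198, -378, 288, 342, -216, -99, 18, -270, -81] -> [-396, 756, -576, -684, 432, 198, -36, 540, 162] -> [396, -756, 576, 684, -432, -198, 36, -540, -162] -> 684
  [-31, 35, -45, 43, 22] -> [279, -315, 405, -387, -198] -> [-558, 630, -810, 774, 396] -> [558, -630, 810, -774, -396] -> 810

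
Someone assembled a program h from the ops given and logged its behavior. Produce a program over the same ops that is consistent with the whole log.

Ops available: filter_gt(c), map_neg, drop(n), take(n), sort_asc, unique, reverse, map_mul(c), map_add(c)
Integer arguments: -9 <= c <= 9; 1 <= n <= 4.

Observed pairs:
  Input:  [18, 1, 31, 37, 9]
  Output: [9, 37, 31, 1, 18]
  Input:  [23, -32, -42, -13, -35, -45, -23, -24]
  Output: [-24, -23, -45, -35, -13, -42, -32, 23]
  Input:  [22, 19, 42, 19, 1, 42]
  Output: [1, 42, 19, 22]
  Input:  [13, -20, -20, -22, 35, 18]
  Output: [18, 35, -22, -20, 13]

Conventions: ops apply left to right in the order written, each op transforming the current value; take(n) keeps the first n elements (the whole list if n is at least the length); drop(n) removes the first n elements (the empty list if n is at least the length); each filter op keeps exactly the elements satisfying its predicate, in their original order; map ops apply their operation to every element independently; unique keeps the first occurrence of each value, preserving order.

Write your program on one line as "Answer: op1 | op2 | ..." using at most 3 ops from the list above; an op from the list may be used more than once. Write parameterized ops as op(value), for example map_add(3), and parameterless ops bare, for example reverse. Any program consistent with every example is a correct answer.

unique | reverse

Check, running the answer program on each example:
  [18, 1, 31, 37, 9] -> [18, 1, 31, 37, 9] -> [9, 37, 31, 1, 18]
  [23, -32, -42, -13, -35, -45, -23, -24] -> [23, -32, -42, -13, -35, -45, -23, -24] -> [-24, -23, -45, -35, -13, -42, -32, 23]
  [22, 19, 42, 19, 1, 42] -> [22, 19, 42, 1] -> [1, 42, 19, 22]
  [13, -20, -20, -22, 35, 18] -> [13, -20, -22, 35, 18] -> [18, 35, -22, -20, 13]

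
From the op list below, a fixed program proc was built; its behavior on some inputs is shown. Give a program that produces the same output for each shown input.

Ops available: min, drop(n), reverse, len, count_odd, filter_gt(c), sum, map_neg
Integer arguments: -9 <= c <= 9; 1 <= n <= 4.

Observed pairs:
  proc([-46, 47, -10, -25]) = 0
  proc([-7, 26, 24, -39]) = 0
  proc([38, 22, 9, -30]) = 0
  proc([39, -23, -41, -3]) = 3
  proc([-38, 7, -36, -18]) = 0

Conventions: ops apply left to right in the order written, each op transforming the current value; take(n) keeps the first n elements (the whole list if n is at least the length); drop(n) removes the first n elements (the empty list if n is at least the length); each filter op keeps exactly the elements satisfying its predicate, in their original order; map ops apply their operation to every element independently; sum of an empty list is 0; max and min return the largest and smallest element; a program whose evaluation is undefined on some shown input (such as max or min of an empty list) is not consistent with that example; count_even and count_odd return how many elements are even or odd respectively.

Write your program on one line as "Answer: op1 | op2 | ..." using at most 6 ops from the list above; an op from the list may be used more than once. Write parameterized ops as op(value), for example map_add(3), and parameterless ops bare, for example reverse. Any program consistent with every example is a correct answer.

drop(2) | filter_gt(-4) | map_neg | filter_gt(-2) | sum

Check, running the answer program on each example:
  [-46, 47, -10, -25] -> [-10, -25] -> [] -> [] -> [] -> 0
  [-7, 26, 24, -39] -> [24, -39] -> [24] -> [-24] -> [] -> 0
  [38, 22, 9, -30] -> [9, -30] -> [9] -> [-9] -> [] -> 0
  [39, -23, -41, -3] -> [-41, -3] -> [-3] -> [3] -> [3] -> 3
  [-38, 7, -36, -18] -> [-36, -18] -> [] -> [] -> [] -> 0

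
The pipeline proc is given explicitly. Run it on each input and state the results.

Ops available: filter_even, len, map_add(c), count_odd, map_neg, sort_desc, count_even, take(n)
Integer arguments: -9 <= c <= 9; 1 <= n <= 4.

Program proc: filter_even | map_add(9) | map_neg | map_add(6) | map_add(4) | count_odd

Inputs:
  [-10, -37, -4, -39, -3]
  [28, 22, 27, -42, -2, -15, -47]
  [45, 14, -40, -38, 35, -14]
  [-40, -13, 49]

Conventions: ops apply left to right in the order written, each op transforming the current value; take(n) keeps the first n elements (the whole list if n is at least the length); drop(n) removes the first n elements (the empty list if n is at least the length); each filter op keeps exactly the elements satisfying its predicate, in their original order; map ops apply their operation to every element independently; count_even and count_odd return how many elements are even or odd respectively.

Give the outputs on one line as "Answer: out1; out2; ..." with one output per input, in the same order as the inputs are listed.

Execution, op by op:
  [-10, -37, -4, -39, -3] -> [-10, -4] -> [-1, 5] -> [1, -5] -> [7, 1] -> [11, 5] -> 2
  [28, 22, 27, -42, -2, -15, -47] -> [28, 22, -42, -2] -> [37, 31, -33, 7] -> [-37, -31, 33, -7] -> [-31, -25, 39, -1] -> [-27, -21, 43, 3] -> 4
  [45, 14, -40, -38, 35, -14] -> [14, -40, -38, -14] -> [23, -31, -29, -5] -> [-23, 31, 29, 5] -> [-17, 37, 35, 11] -> [-13, 41, 39, 15] -> 4
  [-40, -13, 49] -> [-40] -> [-31] -> [31] -> [37] -> [41] -> 1

2; 4; 4; 1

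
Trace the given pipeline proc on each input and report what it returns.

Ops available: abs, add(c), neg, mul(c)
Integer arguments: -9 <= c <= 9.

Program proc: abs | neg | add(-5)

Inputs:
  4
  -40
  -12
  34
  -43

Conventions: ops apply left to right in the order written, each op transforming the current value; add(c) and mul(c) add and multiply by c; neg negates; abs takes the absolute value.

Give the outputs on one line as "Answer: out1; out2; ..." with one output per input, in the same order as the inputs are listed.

-9; -45; -17; -39; -48

Execution, op by op:
  4 -> 4 -> -4 -> -9
  -40 -> 40 -> -40 -> -45
  -12 -> 12 -> -12 -> -17
  34 -> 34 -> -34 -> -39
  -43 -> 43 -> -43 -> -48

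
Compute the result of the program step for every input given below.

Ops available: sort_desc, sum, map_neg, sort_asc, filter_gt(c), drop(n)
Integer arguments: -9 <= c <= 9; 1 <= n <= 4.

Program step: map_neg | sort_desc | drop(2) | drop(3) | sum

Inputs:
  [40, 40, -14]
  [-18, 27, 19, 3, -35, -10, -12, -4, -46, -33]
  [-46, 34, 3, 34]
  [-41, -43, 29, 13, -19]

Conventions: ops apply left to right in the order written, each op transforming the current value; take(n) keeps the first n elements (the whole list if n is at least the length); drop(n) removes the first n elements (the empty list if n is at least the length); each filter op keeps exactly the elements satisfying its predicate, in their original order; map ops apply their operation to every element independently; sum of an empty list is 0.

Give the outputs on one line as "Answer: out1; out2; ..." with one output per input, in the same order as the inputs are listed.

Execution, op by op:
  [40, 40, -14] -> [-40, -40, 14] -> [14, -40, -40] -> [-40] -> [] -> 0
  [-18, 27, 19, 3, -35, -10, -12, -4, -46, -33] -> [18, -27, -19, -3, 35, 10, 12, 4, 46, 33] -> [46, 35, 33, 18, 12, 10, 4, -3, -19, -27] -> [33, 18, 12, 10, 4, -3, -19, -27] -> [10, 4, -3, -19, -27] -> -35
  [-46, 34, 3, 34] -> [46, -34, -3, -34] -> [46, -3, -34, -34] -> [-34, -34] -> [] -> 0
  [-41, -43, 29, 13, -19] -> [41, 43, -29, -13, 19] -> [43, 41, 19, -13, -29] -> [19, -13, -29] -> [] -> 0

0; -35; 0; 0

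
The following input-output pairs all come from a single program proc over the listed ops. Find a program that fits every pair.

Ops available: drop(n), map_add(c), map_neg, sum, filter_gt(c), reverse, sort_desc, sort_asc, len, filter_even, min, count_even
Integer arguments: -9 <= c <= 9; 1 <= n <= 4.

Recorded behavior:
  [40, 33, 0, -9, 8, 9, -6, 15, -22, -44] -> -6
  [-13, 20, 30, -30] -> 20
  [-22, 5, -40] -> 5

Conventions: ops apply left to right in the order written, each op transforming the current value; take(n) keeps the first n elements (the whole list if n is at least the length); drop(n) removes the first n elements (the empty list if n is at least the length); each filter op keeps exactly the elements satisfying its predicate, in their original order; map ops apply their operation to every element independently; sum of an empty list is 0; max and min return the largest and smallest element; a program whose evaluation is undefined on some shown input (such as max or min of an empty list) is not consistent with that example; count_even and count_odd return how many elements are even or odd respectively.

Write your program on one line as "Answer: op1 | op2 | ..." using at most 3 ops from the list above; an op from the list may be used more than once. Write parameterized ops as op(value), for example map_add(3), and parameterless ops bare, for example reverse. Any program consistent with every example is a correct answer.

filter_gt(-7) | min

Check, running the answer program on each example:
  [40, 33, 0, -9, 8, 9, -6, 15, -22, -44] -> [40, 33, 0, 8, 9, -6, 15] -> -6
  [-13, 20, 30, -30] -> [20, 30] -> 20
  [-22, 5, -40] -> [5] -> 5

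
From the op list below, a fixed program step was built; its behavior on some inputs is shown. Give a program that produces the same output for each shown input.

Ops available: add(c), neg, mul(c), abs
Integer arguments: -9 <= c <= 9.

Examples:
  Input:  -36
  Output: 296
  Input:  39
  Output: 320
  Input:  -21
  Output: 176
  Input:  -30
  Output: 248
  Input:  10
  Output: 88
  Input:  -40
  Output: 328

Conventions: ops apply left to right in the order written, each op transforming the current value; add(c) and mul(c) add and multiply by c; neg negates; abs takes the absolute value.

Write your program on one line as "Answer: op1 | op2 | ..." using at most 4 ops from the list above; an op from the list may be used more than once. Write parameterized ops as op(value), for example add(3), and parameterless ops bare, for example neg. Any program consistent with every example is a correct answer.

mul(-8) | abs | add(8)

Check, running the answer program on each example:
  -36 -> 288 -> 288 -> 296
  39 -> -312 -> 312 -> 320
  -21 -> 168 -> 168 -> 176
  -30 -> 240 -> 240 -> 248
  10 -> -80 -> 80 -> 88
  -40 -> 320 -> 320 -> 328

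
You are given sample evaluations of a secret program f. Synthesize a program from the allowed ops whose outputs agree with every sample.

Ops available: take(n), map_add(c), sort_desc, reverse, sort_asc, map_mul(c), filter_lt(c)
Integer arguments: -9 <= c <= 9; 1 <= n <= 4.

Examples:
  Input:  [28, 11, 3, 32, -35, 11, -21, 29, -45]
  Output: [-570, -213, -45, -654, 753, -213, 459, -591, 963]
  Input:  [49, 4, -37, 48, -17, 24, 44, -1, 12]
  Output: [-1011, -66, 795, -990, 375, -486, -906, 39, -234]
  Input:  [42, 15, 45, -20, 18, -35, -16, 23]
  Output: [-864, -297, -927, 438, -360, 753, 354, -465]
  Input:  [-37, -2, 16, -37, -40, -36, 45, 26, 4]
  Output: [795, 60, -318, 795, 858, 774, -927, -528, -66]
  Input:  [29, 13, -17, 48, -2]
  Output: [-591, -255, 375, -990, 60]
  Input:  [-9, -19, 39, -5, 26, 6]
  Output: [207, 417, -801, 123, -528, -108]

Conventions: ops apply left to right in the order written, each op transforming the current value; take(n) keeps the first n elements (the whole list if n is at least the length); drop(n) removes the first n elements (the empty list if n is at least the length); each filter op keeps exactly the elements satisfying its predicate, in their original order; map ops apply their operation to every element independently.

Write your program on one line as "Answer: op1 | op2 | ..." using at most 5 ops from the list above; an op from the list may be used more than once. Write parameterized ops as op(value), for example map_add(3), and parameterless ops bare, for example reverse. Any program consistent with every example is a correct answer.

reverse | map_mul(7) | map_add(-6) | map_mul(-3) | reverse

Check, running the answer program on each example:
  [28, 11, 3, 32, -35, 11, -21, 29, -45] -> [-45, 29, -21, 11, -35, 32, 3, 11, 28] -> [-315, 203, -147, 77, -245, 224, 21, 77, 196] -> [-321, 197, -153, 71, -251, 218, 15, 71, 190] -> [963, -591, 459, -213, 753, -654, -45, -213, -570] -> [-570, -213, -45, -654, 753, -213, 459, -591, 963]
  [49, 4, -37, 48, -17, 24, 44, -1, 12] -> [12, -1, 44, 24, -17, 48, -37, 4, 49] -> [84, -7, 308, 168, -119, 336, -259, 28, 343] -> [78, -13, 302, 162, -125, 330, -265, 22, 337] -> [-234, 39, -906, -486, 375, -990, 795, -66, -1011] -> [-1011, -66, 795, -990, 375, -486, -906, 39, -234]
  [42, 15, 45, -20, 18, -35, -16, 23] -> [23, -16, -35, 18, -20, 45, 15, 42] -> [161, -112, -245, 126, -140, 315, 105, 294] -> [155, -118, -251, 120, -146, 309, 99, 288] -> [-465, 354, 753, -360, 438, -927, -297, -864] -> [-864, -297, -927, 438, -360, 753, 354, -465]
  [-37, -2, 16, -37, -40, -36, 45, 26, 4] -> [4, 26, 45, -36, -40, -37, 16, -2, -37] -> [28, 182, 315, -252, -280, -259, 112, -14, -259] -> [22, 176, 309, -258, -286, -265, 106, -20, -265] -> [-66, -528, -927, 774, 858, 795, -318, 60, 795] -> [795, 60, -318, 795, 858, 774, -927, -528, -66]
  [29, 13, -17, 48, -2] -> [-2, 48, -17, 13, 29] -> [-14, 336, -119, 91, 203] -> [-20, 330, -125, 85, 197] -> [60, -990, 375, -255, -591] -> [-591, -255, 375, -990, 60]
  [-9, -19, 39, -5, 26, 6] -> [6, 26, -5, 39, -19, -9] -> [42, 182, -35, 273, -133, -63] -> [36, 176, -41, 267, -139, -69] -> [-108, -528, 123, -801, 417, 207] -> [207, 417, -801, 123, -528, -108]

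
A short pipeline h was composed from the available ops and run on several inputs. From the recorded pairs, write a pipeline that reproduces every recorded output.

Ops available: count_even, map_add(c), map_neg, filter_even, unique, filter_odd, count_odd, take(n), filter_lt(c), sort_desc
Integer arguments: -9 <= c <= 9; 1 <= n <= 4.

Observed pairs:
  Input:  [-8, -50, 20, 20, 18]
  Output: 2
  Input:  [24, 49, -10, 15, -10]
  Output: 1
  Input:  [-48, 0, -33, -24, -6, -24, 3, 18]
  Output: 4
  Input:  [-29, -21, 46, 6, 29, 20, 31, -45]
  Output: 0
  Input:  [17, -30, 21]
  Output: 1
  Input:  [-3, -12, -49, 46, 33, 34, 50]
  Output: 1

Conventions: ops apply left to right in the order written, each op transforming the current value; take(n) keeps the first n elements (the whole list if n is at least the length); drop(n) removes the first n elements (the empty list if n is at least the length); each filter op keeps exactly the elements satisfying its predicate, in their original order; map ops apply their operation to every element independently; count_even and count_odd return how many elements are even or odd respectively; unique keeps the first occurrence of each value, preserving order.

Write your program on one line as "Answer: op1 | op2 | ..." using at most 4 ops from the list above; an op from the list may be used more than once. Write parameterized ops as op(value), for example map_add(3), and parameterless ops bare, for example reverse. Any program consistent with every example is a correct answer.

unique | filter_lt(3) | filter_even | count_even

Check, running the answer program on each example:
  [-8, -50, 20, 20, 18] -> [-8, -50, 20, 18] -> [-8, -50] -> [-8, -50] -> 2
  [24, 49, -10, 15, -10] -> [24, 49, -10, 15] -> [-10] -> [-10] -> 1
  [-48, 0, -33, -24, -6, -24, 3, 18] -> [-48, 0, -33, -24, -6, 3, 18] -> [-48, 0, -33, -24, -6] -> [-48, 0, -24, -6] -> 4
  [-29, -21, 46, 6, 29, 20, 31, -45] -> [-29, -21, 46, 6, 29, 20, 31, -45] -> [-29, -21, -45] -> [] -> 0
  [17, -30, 21] -> [17, -30, 21] -> [-30] -> [-30] -> 1
  [-3, -12, -49, 46, 33, 34, 50] -> [-3, -12, -49, 46, 33, 34, 50] -> [-3, -12, -49] -> [-12] -> 1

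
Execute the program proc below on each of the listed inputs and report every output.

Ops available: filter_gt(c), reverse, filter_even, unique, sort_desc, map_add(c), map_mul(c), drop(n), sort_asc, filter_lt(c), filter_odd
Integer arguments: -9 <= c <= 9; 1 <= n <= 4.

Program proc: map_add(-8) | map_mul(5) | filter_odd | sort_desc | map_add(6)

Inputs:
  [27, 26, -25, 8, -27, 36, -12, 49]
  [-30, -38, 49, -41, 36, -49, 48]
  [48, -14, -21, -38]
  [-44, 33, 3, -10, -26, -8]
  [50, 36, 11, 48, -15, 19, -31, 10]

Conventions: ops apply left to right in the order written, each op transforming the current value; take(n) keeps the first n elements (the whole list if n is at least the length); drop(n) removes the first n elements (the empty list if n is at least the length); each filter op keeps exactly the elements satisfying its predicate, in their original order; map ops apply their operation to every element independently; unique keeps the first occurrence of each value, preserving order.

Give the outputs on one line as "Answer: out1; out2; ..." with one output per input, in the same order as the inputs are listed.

Execution, op by op:
  [27, 26, -25, 8, -27, 36, -12, 49] -> [19, 18, -33, 0, -35, 28, -20, 41] -> [95, 90, -165, 0, -175, 140, -100, 205] -> [95, -165, -175, 205] -> [205, 95, -165, -175] -> [211, 101, -159, -169]
  [-30, -38, 49, -41, 36, -49, 48] -> [-38, -46, 41, -49, 28, -57, 40] -> [-190, -230, 205, -245, 140, -285, 200] -> [205, -245, -285] -> [205, -245, -285] -> [211, -239, -279]
  [48, -14, -21, -38] -> [40, -22, -29, -46] -> [200, -110, -145, -230] -> [-145] -> [-145] -> [-139]
  [-44, 33, 3, -10, -26, -8] -> [-52, 25, -5, -18, -34, -16] -> [-260, 125, -25, -90, -170, -80] -> [125, -25] -> [125, -25] -> [131, -19]
  [50, 36, 11, 48, -15, 19, -31, 10] -> [42, 28, 3, 40, -23, 11, -39, 2] -> [210, 140, 15, 200, -115, 55, -195, 10] -> [15, -115, 55, -195] -> [55, 15, -115, -195] -> [61, 21, -109, -189]

[211, 101, -159, -169]; [211, -239, -279]; [-139]; [131, -19]; [61, 21, -109, -189]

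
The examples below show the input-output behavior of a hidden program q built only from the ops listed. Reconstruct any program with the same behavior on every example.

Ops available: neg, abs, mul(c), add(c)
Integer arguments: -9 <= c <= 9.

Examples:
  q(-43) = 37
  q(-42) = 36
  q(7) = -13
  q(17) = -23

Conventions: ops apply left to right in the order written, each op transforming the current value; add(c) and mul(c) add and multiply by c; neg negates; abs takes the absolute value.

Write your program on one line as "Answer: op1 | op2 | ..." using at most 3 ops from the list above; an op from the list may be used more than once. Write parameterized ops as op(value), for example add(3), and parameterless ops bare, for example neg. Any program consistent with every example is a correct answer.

neg | add(-6)

Check, running the answer program on each example:
  -43 -> 43 -> 37
  -42 -> 42 -> 36
  7 -> -7 -> -13
  17 -> -17 -> -23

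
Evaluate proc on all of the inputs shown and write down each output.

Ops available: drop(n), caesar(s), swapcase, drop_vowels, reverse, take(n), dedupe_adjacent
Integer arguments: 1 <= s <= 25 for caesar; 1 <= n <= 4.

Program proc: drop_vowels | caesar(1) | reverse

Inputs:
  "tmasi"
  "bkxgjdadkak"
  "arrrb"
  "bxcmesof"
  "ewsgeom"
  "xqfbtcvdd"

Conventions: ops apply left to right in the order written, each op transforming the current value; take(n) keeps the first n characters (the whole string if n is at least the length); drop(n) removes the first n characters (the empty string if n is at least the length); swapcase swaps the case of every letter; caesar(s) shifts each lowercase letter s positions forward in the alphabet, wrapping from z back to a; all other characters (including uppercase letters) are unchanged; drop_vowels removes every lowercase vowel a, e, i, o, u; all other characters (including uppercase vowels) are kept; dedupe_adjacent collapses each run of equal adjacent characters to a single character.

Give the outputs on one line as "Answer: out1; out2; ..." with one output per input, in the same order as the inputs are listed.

Execution, op by op:
  "tmasi" -> "tms" -> "unt" -> "tnu"
  "bkxgjdadkak" -> "bkxgjddkk" -> "clyhkeell" -> "lleekhylc"
  "arrrb" -> "rrrb" -> "sssc" -> "csss"
  "bxcmesof" -> "bxcmsf" -> "cydntg" -> "gtndyc"
  "ewsgeom" -> "wsgm" -> "xthn" -> "nhtx"
  "xqfbtcvdd" -> "xqfbtcvdd" -> "yrgcudwee" -> "eewducgry"

"tnu"; "lleekhylc"; "csss"; "gtndyc"; "nhtx"; "eewducgry"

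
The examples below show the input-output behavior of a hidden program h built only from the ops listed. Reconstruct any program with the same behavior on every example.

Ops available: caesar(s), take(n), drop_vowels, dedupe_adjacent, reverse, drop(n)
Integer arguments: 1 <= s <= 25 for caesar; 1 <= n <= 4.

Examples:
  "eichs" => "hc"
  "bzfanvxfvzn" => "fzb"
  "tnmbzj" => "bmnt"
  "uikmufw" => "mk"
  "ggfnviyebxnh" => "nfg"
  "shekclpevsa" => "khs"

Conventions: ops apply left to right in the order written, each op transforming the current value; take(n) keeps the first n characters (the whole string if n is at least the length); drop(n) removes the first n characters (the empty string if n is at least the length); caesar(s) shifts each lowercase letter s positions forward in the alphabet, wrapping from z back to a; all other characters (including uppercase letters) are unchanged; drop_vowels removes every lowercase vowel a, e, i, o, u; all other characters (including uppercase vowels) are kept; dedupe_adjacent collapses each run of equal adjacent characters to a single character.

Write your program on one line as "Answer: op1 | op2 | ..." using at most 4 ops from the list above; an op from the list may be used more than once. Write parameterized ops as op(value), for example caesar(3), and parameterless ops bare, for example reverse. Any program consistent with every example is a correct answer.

take(4) | reverse | dedupe_adjacent | drop_vowels

Check, running the answer program on each example:
  "eichs" -> "eich" -> "hcie" -> "hcie" -> "hc"
  "bzfanvxfvzn" -> "bzfa" -> "afzb" -> "afzb" -> "fzb"
  "tnmbzj" -> "tnmb" -> "bmnt" -> "bmnt" -> "bmnt"
  "uikmufw" -> "uikm" -> "mkiu" -> "mkiu" -> "mk"
  "ggfnviyebxnh" -> "ggfn" -> "nfgg" -> "nfg" -> "nfg"
  "shekclpevsa" -> "shek" -> "kehs" -> "kehs" -> "khs"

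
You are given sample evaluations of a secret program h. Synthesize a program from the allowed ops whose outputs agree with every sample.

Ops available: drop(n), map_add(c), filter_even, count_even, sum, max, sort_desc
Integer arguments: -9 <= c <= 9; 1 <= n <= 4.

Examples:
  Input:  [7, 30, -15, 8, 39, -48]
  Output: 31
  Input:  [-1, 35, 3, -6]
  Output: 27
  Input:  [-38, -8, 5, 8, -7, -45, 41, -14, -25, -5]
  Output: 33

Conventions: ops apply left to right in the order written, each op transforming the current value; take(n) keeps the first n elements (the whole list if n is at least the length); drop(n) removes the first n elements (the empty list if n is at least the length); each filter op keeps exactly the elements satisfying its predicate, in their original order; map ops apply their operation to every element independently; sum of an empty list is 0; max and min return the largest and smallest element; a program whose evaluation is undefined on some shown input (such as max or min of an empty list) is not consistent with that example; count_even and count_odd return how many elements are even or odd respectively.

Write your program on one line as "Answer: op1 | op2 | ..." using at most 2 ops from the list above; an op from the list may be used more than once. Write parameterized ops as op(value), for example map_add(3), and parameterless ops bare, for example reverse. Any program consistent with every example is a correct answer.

map_add(-8) | max

Check, running the answer program on each example:
  [7, 30, -15, 8, 39, -48] -> [-1, 22, -23, 0, 31, -56] -> 31
  [-1, 35, 3, -6] -> [-9, 27, -5, -14] -> 27
  [-38, -8, 5, 8, -7, -45, 41, -14, -25, -5] -> [-46, -16, -3, 0, -15, -53, 33, -22, -33, -13] -> 33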